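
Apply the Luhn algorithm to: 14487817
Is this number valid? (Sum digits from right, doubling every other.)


Luhn sum = 44
44 mod 10 = 4

Invalid (Luhn sum mod 10 = 4)


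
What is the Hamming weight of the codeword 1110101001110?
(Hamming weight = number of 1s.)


Counting 1s in 1110101001110

8


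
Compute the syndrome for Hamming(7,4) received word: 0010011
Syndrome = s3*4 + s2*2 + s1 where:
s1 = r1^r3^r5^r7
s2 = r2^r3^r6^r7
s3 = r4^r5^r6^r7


s1=0, s2=1, s3=0

Syndrome = 2 (error at position 2)


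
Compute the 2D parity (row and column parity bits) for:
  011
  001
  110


Row parities: 010
Column parities: 100

Row P: 010, Col P: 100, Corner: 1


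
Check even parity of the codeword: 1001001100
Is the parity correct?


Number of 1s: 4

Yes, parity is correct (4 ones)


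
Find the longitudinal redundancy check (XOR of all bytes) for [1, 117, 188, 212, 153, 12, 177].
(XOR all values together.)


XOR chain: 1 ^ 117 ^ 188 ^ 212 ^ 153 ^ 12 ^ 177 = 56

56


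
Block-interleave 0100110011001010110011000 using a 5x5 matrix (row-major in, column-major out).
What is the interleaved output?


Matrix:
  01001
  10011
  00101
  01100
  11000
Read columns: 0100110011001100100011100

0100110011001100100011100


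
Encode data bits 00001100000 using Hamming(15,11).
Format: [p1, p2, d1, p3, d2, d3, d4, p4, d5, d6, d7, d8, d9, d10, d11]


Parity bits: p1=1, p2=1, p3=0, p4=0

110000001100000


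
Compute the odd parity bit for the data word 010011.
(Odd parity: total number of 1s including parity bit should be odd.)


Number of 1s in data: 3
Parity bit: 0

0


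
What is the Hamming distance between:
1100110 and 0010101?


XOR: 1110011
Count of 1s: 5

5


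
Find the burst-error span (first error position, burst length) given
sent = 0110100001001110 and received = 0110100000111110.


XOR: 0000000001110000

Burst at position 9, length 3


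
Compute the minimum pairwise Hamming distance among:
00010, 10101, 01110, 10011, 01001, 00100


Comparing all pairs, minimum distance: 2
Can detect 1 errors, correct 0 errors

2


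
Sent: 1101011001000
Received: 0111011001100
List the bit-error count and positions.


XOR: 1010000000100

3 error(s) at position(s): 0, 2, 10


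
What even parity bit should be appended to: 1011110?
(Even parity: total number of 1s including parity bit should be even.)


Number of 1s in data: 5
Parity bit: 1

1


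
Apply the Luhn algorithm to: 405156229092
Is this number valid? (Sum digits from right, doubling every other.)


Luhn sum = 43
43 mod 10 = 3

Invalid (Luhn sum mod 10 = 3)


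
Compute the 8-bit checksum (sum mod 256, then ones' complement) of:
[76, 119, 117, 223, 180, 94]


Sum = 809 mod 256 = 41
Complement = 214

214


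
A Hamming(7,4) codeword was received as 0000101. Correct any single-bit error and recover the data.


Syndrome = 2: error at position 2

Data: 0101 (corrected bit 2)


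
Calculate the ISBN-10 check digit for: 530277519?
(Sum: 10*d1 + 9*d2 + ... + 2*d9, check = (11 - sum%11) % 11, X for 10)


Weighted sum: 209
209 mod 11 = 0

Check digit: 0


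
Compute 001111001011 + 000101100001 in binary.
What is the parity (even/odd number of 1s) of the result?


001111001011 = 971
000101100001 = 353
Sum = 1324 = 10100101100
1s count = 5

odd parity (5 ones in 10100101100)


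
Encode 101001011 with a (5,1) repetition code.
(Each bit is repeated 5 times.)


Each bit -> 5 copies

111110000011111000000000011111000001111111111


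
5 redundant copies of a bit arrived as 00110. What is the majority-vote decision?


Ones: 2 out of 5
Threshold: 3

0 (2/5 voted 1)


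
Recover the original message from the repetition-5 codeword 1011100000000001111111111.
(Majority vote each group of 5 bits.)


Groups: 10111, 00000, 00000, 11111, 11111
Majority votes: 10011

10011


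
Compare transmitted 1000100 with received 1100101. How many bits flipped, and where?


XOR: 0100001

2 error(s) at position(s): 1, 6


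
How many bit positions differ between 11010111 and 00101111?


XOR: 11111000
Count of 1s: 5

5


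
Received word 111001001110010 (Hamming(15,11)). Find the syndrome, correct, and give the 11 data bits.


Syndrome = 0: no error detected

Data: 10101110010 (no errors)


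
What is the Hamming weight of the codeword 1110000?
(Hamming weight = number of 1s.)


Counting 1s in 1110000

3


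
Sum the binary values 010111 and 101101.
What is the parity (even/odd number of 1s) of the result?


010111 = 23
101101 = 45
Sum = 68 = 1000100
1s count = 2

even parity (2 ones in 1000100)


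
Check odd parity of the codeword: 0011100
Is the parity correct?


Number of 1s: 3

Yes, parity is correct (3 ones)


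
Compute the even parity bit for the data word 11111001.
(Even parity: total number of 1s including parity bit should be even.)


Number of 1s in data: 6
Parity bit: 0

0


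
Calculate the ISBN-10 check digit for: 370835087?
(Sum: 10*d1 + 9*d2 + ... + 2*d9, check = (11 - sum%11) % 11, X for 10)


Weighted sum: 230
230 mod 11 = 10

Check digit: 1


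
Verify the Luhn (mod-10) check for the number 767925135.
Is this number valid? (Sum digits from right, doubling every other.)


Luhn sum = 41
41 mod 10 = 1

Invalid (Luhn sum mod 10 = 1)


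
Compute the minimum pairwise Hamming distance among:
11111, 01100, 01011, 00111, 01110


Comparing all pairs, minimum distance: 1
Can detect 0 errors, correct 0 errors

1


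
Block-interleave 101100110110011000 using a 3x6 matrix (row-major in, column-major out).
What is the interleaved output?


Matrix:
  101100
  110110
  011000
Read columns: 110011101110010000

110011101110010000


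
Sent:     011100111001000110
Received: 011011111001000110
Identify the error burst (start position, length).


XOR: 000111000000000000

Burst at position 3, length 3


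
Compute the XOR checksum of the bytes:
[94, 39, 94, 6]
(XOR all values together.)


XOR chain: 94 ^ 39 ^ 94 ^ 6 = 33

33


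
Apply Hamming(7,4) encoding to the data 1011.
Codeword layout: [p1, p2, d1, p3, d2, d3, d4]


Parity bits: p1=0, p2=1, p3=0

0110011


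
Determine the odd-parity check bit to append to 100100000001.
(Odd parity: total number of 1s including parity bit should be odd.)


Number of 1s in data: 3
Parity bit: 0

0


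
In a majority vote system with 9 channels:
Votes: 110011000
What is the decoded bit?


Ones: 4 out of 9
Threshold: 5

0 (4/9 voted 1)


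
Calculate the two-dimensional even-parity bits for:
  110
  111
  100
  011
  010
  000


Row parities: 011010
Column parities: 100

Row P: 011010, Col P: 100, Corner: 1


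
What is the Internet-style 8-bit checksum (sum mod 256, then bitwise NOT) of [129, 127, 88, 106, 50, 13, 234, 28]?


Sum = 775 mod 256 = 7
Complement = 248

248


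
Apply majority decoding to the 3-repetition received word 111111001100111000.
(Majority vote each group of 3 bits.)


Groups: 111, 111, 001, 100, 111, 000
Majority votes: 110010

110010


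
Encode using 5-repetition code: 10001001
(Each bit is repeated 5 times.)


Each bit -> 5 copies

1111100000000000000011111000000000011111


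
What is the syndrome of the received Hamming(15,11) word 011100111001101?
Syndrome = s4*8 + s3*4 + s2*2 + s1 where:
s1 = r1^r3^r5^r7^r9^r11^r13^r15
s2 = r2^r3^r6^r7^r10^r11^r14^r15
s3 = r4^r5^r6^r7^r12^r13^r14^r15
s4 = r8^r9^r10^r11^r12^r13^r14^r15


s1=1, s2=0, s3=1, s4=1

Syndrome = 13 (error at position 13)


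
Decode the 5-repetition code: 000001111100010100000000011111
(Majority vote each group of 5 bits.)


Groups: 00000, 11111, 00010, 10000, 00000, 11111
Majority votes: 010001

010001


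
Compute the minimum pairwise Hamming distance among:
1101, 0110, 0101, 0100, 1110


Comparing all pairs, minimum distance: 1
Can detect 0 errors, correct 0 errors

1


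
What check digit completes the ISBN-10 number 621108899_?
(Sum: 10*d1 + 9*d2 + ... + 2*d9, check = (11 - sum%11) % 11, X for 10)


Weighted sum: 210
210 mod 11 = 1

Check digit: X


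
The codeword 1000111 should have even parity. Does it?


Number of 1s: 4

Yes, parity is correct (4 ones)


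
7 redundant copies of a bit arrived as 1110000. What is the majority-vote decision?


Ones: 3 out of 7
Threshold: 4

0 (3/7 voted 1)


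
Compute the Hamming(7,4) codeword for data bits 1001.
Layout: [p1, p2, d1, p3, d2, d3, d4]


Parity bits: p1=0, p2=0, p3=1

0011001


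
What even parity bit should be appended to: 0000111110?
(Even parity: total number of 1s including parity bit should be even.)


Number of 1s in data: 5
Parity bit: 1

1


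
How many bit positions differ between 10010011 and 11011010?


XOR: 01001001
Count of 1s: 3

3


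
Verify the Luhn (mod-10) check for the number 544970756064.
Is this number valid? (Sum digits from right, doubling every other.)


Luhn sum = 47
47 mod 10 = 7

Invalid (Luhn sum mod 10 = 7)


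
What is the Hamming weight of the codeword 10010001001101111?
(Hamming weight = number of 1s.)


Counting 1s in 10010001001101111

9


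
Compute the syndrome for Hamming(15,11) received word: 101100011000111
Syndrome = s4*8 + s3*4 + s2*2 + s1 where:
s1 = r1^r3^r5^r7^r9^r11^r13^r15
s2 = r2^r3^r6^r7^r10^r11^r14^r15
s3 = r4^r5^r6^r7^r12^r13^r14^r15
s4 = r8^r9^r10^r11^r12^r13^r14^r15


s1=1, s2=1, s3=0, s4=1

Syndrome = 11 (error at position 11)


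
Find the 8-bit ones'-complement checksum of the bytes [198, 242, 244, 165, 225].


Sum = 1074 mod 256 = 50
Complement = 205

205


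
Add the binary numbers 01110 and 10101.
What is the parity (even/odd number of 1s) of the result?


01110 = 14
10101 = 21
Sum = 35 = 100011
1s count = 3

odd parity (3 ones in 100011)


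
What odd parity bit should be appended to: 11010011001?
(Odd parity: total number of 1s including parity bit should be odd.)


Number of 1s in data: 6
Parity bit: 1

1


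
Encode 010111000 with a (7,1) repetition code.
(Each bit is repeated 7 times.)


Each bit -> 7 copies

000000011111110000000111111111111111111111000000000000000000000


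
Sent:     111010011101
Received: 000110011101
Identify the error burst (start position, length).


XOR: 111100000000

Burst at position 0, length 4


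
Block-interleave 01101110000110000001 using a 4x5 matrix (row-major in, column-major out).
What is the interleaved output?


Matrix:
  01101
  11000
  01100
  00001
Read columns: 01001110101000001001

01001110101000001001


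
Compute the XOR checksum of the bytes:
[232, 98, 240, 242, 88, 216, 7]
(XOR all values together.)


XOR chain: 232 ^ 98 ^ 240 ^ 242 ^ 88 ^ 216 ^ 7 = 15

15


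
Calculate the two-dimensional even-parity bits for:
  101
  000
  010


Row parities: 001
Column parities: 111

Row P: 001, Col P: 111, Corner: 1


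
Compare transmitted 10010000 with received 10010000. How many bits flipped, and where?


XOR: 00000000

0 errors (received matches sent)


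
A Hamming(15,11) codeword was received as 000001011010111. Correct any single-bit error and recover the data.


Syndrome = 0: no error detected

Data: 00101010111 (no errors)


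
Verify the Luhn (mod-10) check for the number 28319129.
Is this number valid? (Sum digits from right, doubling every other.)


Luhn sum = 42
42 mod 10 = 2

Invalid (Luhn sum mod 10 = 2)


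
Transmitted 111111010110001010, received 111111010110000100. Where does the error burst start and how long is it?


XOR: 000000000000001110

Burst at position 14, length 3


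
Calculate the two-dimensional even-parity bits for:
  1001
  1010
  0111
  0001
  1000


Row parities: 00111
Column parities: 1101

Row P: 00111, Col P: 1101, Corner: 1


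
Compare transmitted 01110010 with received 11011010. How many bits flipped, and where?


XOR: 10101000

3 error(s) at position(s): 0, 2, 4


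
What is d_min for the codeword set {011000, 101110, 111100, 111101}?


Comparing all pairs, minimum distance: 1
Can detect 0 errors, correct 0 errors

1


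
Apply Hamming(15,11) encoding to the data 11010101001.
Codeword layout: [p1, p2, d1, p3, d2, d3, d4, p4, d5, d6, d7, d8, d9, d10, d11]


Parity bits: p1=0, p2=0, p3=0, p4=1

001010110101001


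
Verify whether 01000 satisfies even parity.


Number of 1s: 1

No, parity error (1 ones)


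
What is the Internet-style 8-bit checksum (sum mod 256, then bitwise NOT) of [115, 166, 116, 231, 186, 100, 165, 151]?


Sum = 1230 mod 256 = 206
Complement = 49

49


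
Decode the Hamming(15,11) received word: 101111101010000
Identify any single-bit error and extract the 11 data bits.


Syndrome = 0: no error detected

Data: 11111010000 (no errors)


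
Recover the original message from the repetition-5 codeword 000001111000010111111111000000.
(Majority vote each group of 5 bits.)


Groups: 00000, 11110, 00010, 11111, 11110, 00000
Majority votes: 010110

010110


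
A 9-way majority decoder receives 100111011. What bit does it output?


Ones: 6 out of 9
Threshold: 5

1 (6/9 voted 1)


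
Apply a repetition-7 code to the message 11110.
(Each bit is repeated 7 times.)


Each bit -> 7 copies

11111111111111111111111111110000000


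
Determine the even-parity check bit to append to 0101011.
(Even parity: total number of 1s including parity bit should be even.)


Number of 1s in data: 4
Parity bit: 0

0


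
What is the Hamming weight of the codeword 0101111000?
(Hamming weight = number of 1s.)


Counting 1s in 0101111000

5


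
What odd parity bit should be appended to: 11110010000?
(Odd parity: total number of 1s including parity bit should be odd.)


Number of 1s in data: 5
Parity bit: 0

0


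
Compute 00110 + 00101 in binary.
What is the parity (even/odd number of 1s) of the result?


00110 = 6
00101 = 5
Sum = 11 = 1011
1s count = 3

odd parity (3 ones in 1011)


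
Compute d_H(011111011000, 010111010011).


XOR: 001000001011
Count of 1s: 4

4


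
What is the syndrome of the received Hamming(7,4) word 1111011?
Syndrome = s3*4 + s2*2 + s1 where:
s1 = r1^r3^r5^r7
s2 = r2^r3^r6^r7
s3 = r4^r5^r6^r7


s1=1, s2=0, s3=1

Syndrome = 5 (error at position 5)


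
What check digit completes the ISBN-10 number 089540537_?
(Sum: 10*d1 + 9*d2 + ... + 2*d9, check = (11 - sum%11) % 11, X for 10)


Weighted sum: 246
246 mod 11 = 4

Check digit: 7


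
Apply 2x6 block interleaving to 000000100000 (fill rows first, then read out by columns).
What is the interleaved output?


Matrix:
  000000
  100000
Read columns: 010000000000

010000000000


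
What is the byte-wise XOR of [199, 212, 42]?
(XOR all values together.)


XOR chain: 199 ^ 212 ^ 42 = 57

57


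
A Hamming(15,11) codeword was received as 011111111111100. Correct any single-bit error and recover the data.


Syndrome = 0: no error detected

Data: 11111111100 (no errors)


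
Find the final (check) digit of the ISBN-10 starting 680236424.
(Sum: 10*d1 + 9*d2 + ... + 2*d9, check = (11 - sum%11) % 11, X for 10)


Weighted sum: 224
224 mod 11 = 4

Check digit: 7


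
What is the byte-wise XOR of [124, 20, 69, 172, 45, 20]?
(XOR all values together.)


XOR chain: 124 ^ 20 ^ 69 ^ 172 ^ 45 ^ 20 = 184

184


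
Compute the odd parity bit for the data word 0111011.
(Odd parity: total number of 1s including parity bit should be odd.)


Number of 1s in data: 5
Parity bit: 0

0


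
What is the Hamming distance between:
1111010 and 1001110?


XOR: 0110100
Count of 1s: 3

3


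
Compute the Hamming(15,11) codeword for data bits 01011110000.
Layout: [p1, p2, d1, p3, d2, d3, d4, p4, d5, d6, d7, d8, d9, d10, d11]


Parity bits: p1=0, p2=1, p3=0, p4=1

010010111110000


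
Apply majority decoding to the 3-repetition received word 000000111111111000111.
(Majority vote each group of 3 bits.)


Groups: 000, 000, 111, 111, 111, 000, 111
Majority votes: 0011101

0011101


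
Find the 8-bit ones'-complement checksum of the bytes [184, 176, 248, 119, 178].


Sum = 905 mod 256 = 137
Complement = 118

118


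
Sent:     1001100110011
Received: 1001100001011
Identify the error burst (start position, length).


XOR: 0000000111000

Burst at position 7, length 3


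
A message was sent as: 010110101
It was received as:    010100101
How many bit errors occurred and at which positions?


XOR: 000010000

1 error(s) at position(s): 4


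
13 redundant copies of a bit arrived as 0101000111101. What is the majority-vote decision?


Ones: 7 out of 13
Threshold: 7

1 (7/13 voted 1)


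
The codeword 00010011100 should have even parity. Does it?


Number of 1s: 4

Yes, parity is correct (4 ones)


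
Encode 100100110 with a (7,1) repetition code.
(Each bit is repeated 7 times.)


Each bit -> 7 copies

111111100000000000000111111100000000000000111111111111110000000


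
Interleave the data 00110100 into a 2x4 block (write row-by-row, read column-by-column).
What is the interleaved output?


Matrix:
  0011
  0100
Read columns: 00011010

00011010


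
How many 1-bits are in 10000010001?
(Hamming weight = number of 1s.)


Counting 1s in 10000010001

3


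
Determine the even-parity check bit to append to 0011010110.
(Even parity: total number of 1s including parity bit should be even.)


Number of 1s in data: 5
Parity bit: 1

1


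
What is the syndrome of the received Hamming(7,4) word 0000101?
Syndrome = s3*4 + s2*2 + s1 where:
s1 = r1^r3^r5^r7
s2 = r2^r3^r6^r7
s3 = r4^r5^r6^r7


s1=0, s2=1, s3=0

Syndrome = 2 (error at position 2)


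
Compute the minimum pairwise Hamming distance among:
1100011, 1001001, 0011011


Comparing all pairs, minimum distance: 3
Can detect 2 errors, correct 1 errors

3


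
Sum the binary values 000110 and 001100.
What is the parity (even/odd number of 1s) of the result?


000110 = 6
001100 = 12
Sum = 18 = 10010
1s count = 2

even parity (2 ones in 10010)


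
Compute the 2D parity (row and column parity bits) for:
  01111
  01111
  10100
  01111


Row parities: 0000
Column parities: 11011

Row P: 0000, Col P: 11011, Corner: 0


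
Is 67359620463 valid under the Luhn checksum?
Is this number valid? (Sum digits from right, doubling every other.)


Luhn sum = 39
39 mod 10 = 9

Invalid (Luhn sum mod 10 = 9)


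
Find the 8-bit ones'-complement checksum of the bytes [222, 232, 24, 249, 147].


Sum = 874 mod 256 = 106
Complement = 149

149


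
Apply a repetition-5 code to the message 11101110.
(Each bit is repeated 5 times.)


Each bit -> 5 copies

1111111111111110000011111111111111100000


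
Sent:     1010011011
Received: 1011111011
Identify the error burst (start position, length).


XOR: 0001100000

Burst at position 3, length 2


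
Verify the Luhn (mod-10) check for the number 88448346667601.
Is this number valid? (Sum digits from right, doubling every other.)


Luhn sum = 72
72 mod 10 = 2

Invalid (Luhn sum mod 10 = 2)


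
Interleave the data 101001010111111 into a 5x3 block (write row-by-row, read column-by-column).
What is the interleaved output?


Matrix:
  101
  001
  010
  111
  111
Read columns: 100110011111011

100110011111011


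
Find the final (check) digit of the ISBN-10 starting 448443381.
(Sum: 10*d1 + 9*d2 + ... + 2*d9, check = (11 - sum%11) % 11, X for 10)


Weighted sum: 245
245 mod 11 = 3

Check digit: 8


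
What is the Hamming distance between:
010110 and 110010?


XOR: 100100
Count of 1s: 2

2


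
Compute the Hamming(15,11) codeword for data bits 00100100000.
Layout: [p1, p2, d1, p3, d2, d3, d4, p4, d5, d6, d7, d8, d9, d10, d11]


Parity bits: p1=0, p2=0, p3=1, p4=1

000101010100000


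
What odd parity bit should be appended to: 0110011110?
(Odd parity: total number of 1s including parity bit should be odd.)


Number of 1s in data: 6
Parity bit: 1

1


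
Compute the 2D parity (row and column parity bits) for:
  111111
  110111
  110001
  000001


Row parities: 0111
Column parities: 111000

Row P: 0111, Col P: 111000, Corner: 1


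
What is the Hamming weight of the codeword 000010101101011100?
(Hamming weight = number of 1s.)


Counting 1s in 000010101101011100

8


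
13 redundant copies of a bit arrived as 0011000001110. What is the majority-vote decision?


Ones: 5 out of 13
Threshold: 7

0 (5/13 voted 1)


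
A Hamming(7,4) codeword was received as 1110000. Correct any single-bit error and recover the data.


Syndrome = 0: no error detected

Data: 1000 (no errors)


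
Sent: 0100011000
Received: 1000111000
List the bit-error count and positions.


XOR: 1100100000

3 error(s) at position(s): 0, 1, 4


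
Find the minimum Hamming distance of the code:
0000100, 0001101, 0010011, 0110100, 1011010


Comparing all pairs, minimum distance: 2
Can detect 1 errors, correct 0 errors

2


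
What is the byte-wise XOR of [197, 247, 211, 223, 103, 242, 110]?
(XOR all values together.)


XOR chain: 197 ^ 247 ^ 211 ^ 223 ^ 103 ^ 242 ^ 110 = 197

197


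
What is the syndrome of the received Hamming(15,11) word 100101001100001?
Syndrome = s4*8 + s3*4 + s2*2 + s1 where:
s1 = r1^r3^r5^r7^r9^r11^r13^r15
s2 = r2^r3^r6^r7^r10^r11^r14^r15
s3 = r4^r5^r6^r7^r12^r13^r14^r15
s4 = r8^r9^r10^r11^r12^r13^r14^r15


s1=1, s2=1, s3=1, s4=1

Syndrome = 15 (error at position 15)


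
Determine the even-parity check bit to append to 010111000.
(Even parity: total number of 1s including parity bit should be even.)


Number of 1s in data: 4
Parity bit: 0

0


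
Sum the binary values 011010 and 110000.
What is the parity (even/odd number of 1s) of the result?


011010 = 26
110000 = 48
Sum = 74 = 1001010
1s count = 3

odd parity (3 ones in 1001010)


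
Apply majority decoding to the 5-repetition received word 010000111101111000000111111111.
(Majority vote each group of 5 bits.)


Groups: 01000, 01111, 01111, 00000, 01111, 11111
Majority votes: 011011

011011


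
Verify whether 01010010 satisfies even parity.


Number of 1s: 3

No, parity error (3 ones)


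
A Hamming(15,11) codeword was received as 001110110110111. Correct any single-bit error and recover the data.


Syndrome = 0: no error detected

Data: 11010110111 (no errors)


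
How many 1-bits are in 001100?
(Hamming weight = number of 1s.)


Counting 1s in 001100

2


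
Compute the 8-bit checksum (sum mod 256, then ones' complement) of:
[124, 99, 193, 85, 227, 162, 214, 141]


Sum = 1245 mod 256 = 221
Complement = 34

34


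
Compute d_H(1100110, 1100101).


XOR: 0000011
Count of 1s: 2

2


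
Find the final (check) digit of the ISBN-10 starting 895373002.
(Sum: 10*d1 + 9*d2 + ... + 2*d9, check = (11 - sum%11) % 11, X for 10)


Weighted sum: 283
283 mod 11 = 8

Check digit: 3


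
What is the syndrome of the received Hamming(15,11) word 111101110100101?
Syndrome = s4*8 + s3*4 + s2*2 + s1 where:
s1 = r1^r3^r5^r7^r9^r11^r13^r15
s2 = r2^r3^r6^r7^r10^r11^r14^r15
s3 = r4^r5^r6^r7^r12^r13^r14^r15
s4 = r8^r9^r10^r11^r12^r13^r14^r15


s1=1, s2=0, s3=1, s4=0

Syndrome = 5 (error at position 5)


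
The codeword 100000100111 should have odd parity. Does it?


Number of 1s: 5

Yes, parity is correct (5 ones)


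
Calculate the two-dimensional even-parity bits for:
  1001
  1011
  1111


Row parities: 010
Column parities: 1101

Row P: 010, Col P: 1101, Corner: 1


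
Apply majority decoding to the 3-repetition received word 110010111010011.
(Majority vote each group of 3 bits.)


Groups: 110, 010, 111, 010, 011
Majority votes: 10101

10101


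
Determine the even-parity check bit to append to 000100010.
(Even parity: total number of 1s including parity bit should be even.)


Number of 1s in data: 2
Parity bit: 0

0


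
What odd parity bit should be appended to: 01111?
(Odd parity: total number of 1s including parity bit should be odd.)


Number of 1s in data: 4
Parity bit: 1

1


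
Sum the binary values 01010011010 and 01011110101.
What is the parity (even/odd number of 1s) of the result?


01010011010 = 666
01011110101 = 757
Sum = 1423 = 10110001111
1s count = 7

odd parity (7 ones in 10110001111)


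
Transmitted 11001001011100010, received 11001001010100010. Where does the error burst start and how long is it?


XOR: 00000000001000000

Burst at position 10, length 1


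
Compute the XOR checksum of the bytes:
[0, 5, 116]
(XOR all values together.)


XOR chain: 0 ^ 5 ^ 116 = 113

113


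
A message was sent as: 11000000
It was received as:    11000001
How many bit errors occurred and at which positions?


XOR: 00000001

1 error(s) at position(s): 7


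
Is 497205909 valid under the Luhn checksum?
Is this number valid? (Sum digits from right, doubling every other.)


Luhn sum = 43
43 mod 10 = 3

Invalid (Luhn sum mod 10 = 3)


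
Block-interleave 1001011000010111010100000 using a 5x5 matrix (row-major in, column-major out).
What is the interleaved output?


Matrix:
  10010
  11000
  01011
  10101
  00000
Read columns: 1101001100000101010000110

1101001100000101010000110


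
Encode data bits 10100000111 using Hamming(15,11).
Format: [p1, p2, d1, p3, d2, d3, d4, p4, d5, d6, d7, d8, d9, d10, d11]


Parity bits: p1=1, p2=0, p3=0, p4=1

101001010000111


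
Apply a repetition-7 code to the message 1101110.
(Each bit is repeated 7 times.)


Each bit -> 7 copies

1111111111111100000001111111111111111111110000000


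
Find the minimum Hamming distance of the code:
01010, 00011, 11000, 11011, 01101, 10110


Comparing all pairs, minimum distance: 2
Can detect 1 errors, correct 0 errors

2


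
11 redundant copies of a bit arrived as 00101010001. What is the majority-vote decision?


Ones: 4 out of 11
Threshold: 6

0 (4/11 voted 1)


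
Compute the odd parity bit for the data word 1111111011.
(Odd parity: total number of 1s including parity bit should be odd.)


Number of 1s in data: 9
Parity bit: 0

0


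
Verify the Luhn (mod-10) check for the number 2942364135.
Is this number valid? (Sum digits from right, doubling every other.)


Luhn sum = 55
55 mod 10 = 5

Invalid (Luhn sum mod 10 = 5)


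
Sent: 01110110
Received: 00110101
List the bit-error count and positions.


XOR: 01000011

3 error(s) at position(s): 1, 6, 7


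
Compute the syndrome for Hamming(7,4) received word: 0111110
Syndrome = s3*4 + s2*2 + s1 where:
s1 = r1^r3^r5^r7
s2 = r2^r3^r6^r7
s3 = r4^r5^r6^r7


s1=0, s2=1, s3=1

Syndrome = 6 (error at position 6)


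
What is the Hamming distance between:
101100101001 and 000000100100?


XOR: 101100001101
Count of 1s: 6

6


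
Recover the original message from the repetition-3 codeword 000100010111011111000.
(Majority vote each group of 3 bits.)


Groups: 000, 100, 010, 111, 011, 111, 000
Majority votes: 0001110

0001110


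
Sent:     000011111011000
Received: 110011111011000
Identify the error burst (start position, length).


XOR: 110000000000000

Burst at position 0, length 2


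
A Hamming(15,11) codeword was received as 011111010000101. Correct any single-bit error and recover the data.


Syndrome = 12: error at position 12

Data: 11100001101 (corrected bit 12)


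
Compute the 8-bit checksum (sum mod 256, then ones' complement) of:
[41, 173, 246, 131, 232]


Sum = 823 mod 256 = 55
Complement = 200

200


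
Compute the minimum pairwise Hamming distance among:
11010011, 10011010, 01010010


Comparing all pairs, minimum distance: 2
Can detect 1 errors, correct 0 errors

2


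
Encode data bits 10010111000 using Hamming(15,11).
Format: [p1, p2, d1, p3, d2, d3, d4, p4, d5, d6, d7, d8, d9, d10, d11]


Parity bits: p1=1, p2=0, p3=0, p4=1

101000110111000


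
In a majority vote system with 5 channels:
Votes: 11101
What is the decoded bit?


Ones: 4 out of 5
Threshold: 3

1 (4/5 voted 1)


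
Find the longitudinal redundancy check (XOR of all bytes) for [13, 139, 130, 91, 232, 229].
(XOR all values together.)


XOR chain: 13 ^ 139 ^ 130 ^ 91 ^ 232 ^ 229 = 82

82


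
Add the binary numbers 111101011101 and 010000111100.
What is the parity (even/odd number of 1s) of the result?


111101011101 = 3933
010000111100 = 1084
Sum = 5017 = 1001110011001
1s count = 7

odd parity (7 ones in 1001110011001)


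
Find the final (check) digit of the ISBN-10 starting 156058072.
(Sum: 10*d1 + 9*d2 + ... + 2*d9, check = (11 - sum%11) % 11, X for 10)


Weighted sum: 198
198 mod 11 = 0

Check digit: 0


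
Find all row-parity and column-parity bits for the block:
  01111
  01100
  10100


Row parities: 000
Column parities: 10111

Row P: 000, Col P: 10111, Corner: 0


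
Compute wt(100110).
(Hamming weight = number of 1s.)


Counting 1s in 100110

3


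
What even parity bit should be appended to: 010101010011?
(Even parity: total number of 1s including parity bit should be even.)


Number of 1s in data: 6
Parity bit: 0

0


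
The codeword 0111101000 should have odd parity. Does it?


Number of 1s: 5

Yes, parity is correct (5 ones)


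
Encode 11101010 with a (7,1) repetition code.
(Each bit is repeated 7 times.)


Each bit -> 7 copies

11111111111111111111100000001111111000000011111110000000


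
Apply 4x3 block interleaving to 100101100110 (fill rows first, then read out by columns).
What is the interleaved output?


Matrix:
  100
  101
  100
  110
Read columns: 111100010100

111100010100


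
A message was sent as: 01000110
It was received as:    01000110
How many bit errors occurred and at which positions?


XOR: 00000000

0 errors (received matches sent)


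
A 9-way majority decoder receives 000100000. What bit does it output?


Ones: 1 out of 9
Threshold: 5

0 (1/9 voted 1)


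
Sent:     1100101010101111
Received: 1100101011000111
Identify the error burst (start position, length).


XOR: 0000000001101000

Burst at position 9, length 4


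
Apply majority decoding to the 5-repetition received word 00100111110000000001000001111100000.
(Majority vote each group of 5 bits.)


Groups: 00100, 11111, 00000, 00001, 00000, 11111, 00000
Majority votes: 0100010

0100010


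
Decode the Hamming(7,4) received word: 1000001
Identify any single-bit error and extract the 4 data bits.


Syndrome = 6: error at position 6

Data: 0011 (corrected bit 6)


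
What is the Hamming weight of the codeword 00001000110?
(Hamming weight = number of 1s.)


Counting 1s in 00001000110

3


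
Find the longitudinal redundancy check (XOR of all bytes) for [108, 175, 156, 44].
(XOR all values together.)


XOR chain: 108 ^ 175 ^ 156 ^ 44 = 115

115


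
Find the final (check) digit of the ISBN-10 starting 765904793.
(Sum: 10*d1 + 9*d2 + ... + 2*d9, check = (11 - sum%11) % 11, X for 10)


Weighted sum: 308
308 mod 11 = 0

Check digit: 0


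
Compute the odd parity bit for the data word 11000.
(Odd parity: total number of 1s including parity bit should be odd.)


Number of 1s in data: 2
Parity bit: 1

1


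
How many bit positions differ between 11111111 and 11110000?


XOR: 00001111
Count of 1s: 4

4


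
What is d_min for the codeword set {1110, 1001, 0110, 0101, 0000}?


Comparing all pairs, minimum distance: 1
Can detect 0 errors, correct 0 errors

1


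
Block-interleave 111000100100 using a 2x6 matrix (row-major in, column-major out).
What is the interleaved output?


Matrix:
  111000
  100100
Read columns: 111010010000

111010010000


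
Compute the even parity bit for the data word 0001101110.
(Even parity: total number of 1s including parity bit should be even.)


Number of 1s in data: 5
Parity bit: 1

1


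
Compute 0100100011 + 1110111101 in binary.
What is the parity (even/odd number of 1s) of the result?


0100100011 = 291
1110111101 = 957
Sum = 1248 = 10011100000
1s count = 4

even parity (4 ones in 10011100000)


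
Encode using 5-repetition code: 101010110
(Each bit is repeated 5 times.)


Each bit -> 5 copies

111110000011111000001111100000111111111100000


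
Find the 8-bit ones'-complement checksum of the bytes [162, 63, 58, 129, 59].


Sum = 471 mod 256 = 215
Complement = 40

40


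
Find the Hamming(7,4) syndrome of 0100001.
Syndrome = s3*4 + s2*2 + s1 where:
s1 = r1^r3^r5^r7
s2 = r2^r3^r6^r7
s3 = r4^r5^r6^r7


s1=1, s2=0, s3=1

Syndrome = 5 (error at position 5)


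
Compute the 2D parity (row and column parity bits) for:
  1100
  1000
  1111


Row parities: 010
Column parities: 1011

Row P: 010, Col P: 1011, Corner: 1


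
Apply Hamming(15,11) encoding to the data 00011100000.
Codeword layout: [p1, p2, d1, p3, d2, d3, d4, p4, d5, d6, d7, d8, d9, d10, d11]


Parity bits: p1=0, p2=0, p3=1, p4=0

000100101100000


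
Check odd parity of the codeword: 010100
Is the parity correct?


Number of 1s: 2

No, parity error (2 ones)


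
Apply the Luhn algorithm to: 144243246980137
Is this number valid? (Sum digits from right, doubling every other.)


Luhn sum = 74
74 mod 10 = 4

Invalid (Luhn sum mod 10 = 4)


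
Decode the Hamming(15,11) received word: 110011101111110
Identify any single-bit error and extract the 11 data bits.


Syndrome = 0: no error detected

Data: 01111111110 (no errors)


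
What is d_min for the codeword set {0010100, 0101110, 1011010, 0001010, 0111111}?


Comparing all pairs, minimum distance: 2
Can detect 1 errors, correct 0 errors

2


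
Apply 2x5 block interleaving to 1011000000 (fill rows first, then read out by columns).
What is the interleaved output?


Matrix:
  10110
  00000
Read columns: 1000101000

1000101000


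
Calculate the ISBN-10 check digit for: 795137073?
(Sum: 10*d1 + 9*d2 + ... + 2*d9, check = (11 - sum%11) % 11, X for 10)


Weighted sum: 278
278 mod 11 = 3

Check digit: 8


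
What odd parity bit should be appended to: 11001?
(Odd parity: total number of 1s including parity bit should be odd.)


Number of 1s in data: 3
Parity bit: 0

0


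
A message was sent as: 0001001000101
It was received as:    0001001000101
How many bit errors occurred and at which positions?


XOR: 0000000000000

0 errors (received matches sent)


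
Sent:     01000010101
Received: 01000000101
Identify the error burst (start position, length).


XOR: 00000010000

Burst at position 6, length 1


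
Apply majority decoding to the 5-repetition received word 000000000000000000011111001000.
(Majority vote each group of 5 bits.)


Groups: 00000, 00000, 00000, 00001, 11110, 01000
Majority votes: 000010

000010


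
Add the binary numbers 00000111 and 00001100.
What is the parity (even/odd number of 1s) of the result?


00000111 = 7
00001100 = 12
Sum = 19 = 10011
1s count = 3

odd parity (3 ones in 10011)


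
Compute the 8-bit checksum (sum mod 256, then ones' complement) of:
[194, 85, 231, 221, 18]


Sum = 749 mod 256 = 237
Complement = 18

18


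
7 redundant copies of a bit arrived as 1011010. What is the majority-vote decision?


Ones: 4 out of 7
Threshold: 4

1 (4/7 voted 1)


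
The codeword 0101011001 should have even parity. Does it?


Number of 1s: 5

No, parity error (5 ones)


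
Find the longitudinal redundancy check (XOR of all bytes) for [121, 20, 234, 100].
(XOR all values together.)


XOR chain: 121 ^ 20 ^ 234 ^ 100 = 227

227


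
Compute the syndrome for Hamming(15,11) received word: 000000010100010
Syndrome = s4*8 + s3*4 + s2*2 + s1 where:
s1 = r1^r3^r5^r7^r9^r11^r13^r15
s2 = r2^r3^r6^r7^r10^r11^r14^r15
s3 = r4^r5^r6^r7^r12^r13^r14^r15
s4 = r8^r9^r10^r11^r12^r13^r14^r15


s1=0, s2=0, s3=1, s4=1

Syndrome = 12 (error at position 12)


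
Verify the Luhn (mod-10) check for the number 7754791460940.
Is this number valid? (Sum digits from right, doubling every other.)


Luhn sum = 73
73 mod 10 = 3

Invalid (Luhn sum mod 10 = 3)


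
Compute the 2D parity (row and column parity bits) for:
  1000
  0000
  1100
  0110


Row parities: 1000
Column parities: 0010

Row P: 1000, Col P: 0010, Corner: 1


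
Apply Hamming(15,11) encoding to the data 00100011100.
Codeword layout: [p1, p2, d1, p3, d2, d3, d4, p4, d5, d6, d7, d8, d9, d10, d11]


Parity bits: p1=0, p2=0, p3=1, p4=1

000101010011100


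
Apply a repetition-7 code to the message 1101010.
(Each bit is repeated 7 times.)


Each bit -> 7 copies

1111111111111100000001111111000000011111110000000


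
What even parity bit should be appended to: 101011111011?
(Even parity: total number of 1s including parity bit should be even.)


Number of 1s in data: 9
Parity bit: 1

1


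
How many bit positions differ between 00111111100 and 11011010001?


XOR: 11100101101
Count of 1s: 7

7


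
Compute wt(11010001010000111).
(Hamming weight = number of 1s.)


Counting 1s in 11010001010000111

8


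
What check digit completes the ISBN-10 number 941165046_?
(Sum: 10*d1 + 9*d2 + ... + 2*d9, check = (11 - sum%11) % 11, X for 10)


Weighted sum: 226
226 mod 11 = 6

Check digit: 5


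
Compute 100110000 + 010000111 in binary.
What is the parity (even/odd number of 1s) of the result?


100110000 = 304
010000111 = 135
Sum = 439 = 110110111
1s count = 7

odd parity (7 ones in 110110111)


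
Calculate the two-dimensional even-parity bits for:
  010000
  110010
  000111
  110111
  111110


Row parities: 11111
Column parities: 101100

Row P: 11111, Col P: 101100, Corner: 1


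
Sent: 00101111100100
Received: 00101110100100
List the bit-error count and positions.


XOR: 00000001000000

1 error(s) at position(s): 7


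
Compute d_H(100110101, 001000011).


XOR: 101110110
Count of 1s: 6

6


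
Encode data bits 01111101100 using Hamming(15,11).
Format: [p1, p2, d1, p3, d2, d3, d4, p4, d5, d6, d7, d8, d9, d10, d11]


Parity bits: p1=0, p2=1, p3=1, p4=0

010111101101100


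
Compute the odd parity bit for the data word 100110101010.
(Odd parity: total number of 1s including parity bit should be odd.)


Number of 1s in data: 6
Parity bit: 1

1


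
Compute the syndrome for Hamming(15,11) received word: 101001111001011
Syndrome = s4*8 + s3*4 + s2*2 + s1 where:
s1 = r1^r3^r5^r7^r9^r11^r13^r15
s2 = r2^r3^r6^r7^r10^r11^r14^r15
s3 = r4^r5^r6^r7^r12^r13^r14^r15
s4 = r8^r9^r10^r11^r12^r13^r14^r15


s1=1, s2=1, s3=1, s4=1

Syndrome = 15 (error at position 15)


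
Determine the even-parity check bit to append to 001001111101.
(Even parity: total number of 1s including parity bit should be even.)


Number of 1s in data: 7
Parity bit: 1

1


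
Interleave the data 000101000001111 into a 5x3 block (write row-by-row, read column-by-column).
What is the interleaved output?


Matrix:
  000
  101
  000
  001
  111
Read columns: 010010000101011

010010000101011


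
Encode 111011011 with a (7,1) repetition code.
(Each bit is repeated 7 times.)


Each bit -> 7 copies

111111111111111111111000000011111111111111000000011111111111111


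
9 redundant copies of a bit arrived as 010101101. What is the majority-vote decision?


Ones: 5 out of 9
Threshold: 5

1 (5/9 voted 1)


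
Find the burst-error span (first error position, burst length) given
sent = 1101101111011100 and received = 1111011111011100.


XOR: 0010110000000000

Burst at position 2, length 4


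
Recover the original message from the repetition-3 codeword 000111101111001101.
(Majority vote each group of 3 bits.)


Groups: 000, 111, 101, 111, 001, 101
Majority votes: 011101

011101
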